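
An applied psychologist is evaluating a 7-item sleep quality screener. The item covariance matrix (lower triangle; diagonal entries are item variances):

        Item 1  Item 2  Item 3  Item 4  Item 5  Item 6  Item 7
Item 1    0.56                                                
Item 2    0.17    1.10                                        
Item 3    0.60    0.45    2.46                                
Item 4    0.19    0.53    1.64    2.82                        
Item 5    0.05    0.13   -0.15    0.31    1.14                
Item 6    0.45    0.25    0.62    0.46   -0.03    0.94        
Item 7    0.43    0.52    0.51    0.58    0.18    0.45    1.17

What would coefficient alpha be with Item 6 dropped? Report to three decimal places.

coefficient alpha = 0.684

Remaining items: Item 1, Item 2, Item 3, Item 4, Item 5, Item 7 (k = 6).
Σσ²ᵢ = 0.56 + 1.10 + 2.46 + 2.82 + 1.14 + 1.17 = 9.25
σ²_total = 9.25 + 2 × 6.14 = 21.53
α (item deleted) = (6/5)·(1 − 9.25/21.53) = 0.684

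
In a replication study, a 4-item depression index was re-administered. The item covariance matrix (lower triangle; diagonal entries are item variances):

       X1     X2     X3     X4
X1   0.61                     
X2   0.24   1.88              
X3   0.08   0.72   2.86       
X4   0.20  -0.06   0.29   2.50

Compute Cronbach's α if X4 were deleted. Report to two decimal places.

Remaining items: X1, X2, X3 (k = 3).
Σσ²ᵢ = 0.61 + 1.88 + 2.86 = 5.35
σ²_T = 5.35 + 2 × 1.04 = 7.43
α (item deleted) = (3/2)·(1 − 5.35/7.43) = 0.42

Cronbach's α = 0.42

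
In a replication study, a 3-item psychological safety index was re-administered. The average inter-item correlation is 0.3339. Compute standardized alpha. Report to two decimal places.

Standardized α = k·r̄ / (1 + (k−1)·r̄) = 3 × 0.3339 / (1 + 2 × 0.3339)
  = 1.0017 / 1.6678 = 0.60

α = 0.60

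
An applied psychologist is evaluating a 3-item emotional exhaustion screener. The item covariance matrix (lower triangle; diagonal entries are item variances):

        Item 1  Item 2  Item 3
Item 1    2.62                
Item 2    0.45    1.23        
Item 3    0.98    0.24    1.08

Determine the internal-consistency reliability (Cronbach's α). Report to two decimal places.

α = 0.61

ΣVar(i) = 2.62 + 1.23 + 1.08 = 4.93
Sum of the distinct covariances = 1.67
σ²_total = 4.93 + 2 × 1.67 = 8.27
α = (k/(k−1))·(1 − ΣVar(i)/σ²_total) = (3/2)·(1 − 4.93/8.27) = 0.61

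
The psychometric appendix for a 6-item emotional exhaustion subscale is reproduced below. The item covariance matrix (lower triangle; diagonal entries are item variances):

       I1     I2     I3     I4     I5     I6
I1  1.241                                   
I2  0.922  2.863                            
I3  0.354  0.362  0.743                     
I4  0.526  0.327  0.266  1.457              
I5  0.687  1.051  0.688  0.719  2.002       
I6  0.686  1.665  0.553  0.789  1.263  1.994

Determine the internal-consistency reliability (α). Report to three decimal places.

ΣVar(i) = 1.241 + 2.863 + 0.743 + 1.457 + 2.002 + 1.994 = 10.300
Σ_{i<j} σ_ij = 10.858
Var(T) = 10.300 + 2 × 10.858 = 32.016
α = (k/(k−1))·(1 − ΣVar(i)/Var(T)) = (6/5)·(1 − 10.300/32.016) = 0.814

α = 0.814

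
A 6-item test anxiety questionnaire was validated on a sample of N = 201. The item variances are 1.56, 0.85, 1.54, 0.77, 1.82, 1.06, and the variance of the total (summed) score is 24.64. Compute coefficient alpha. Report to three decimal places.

coefficient alpha = 0.830

sum of item variances = 1.56 + 0.85 + 1.54 + 0.77 + 1.82 + 1.06 = 7.60
α = (k/(k−1))·(1 − sum of item variances/σ²_T) = (6/5)·(1 − 7.60/24.64) = 0.830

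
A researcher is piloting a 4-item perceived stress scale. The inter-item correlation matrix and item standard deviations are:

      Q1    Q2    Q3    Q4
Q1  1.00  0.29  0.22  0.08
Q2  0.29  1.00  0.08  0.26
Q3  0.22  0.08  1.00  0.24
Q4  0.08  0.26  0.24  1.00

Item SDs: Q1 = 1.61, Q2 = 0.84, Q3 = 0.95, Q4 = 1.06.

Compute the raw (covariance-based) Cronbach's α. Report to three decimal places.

Cronbach's α = 0.460

Σσ²ᵢ = 1.61² + 0.84² + 0.95² + 1.06² = 5.3238
Covariances σ_ij = r_ij · s_i · s_j:
  σ(Q1,Q2) = 0.29 × 1.61 × 0.84 = 0.3922
  σ(Q1,Q3) = 0.22 × 1.61 × 0.95 = 0.3365
  σ(Q1,Q4) = 0.08 × 1.61 × 1.06 = 0.1365
  σ(Q2,Q3) = 0.08 × 0.84 × 0.95 = 0.0638
  σ(Q2,Q4) = 0.26 × 0.84 × 1.06 = 0.2315
  σ(Q3,Q4) = 0.24 × 0.95 × 1.06 = 0.2417
σ²_T = Σσ²ᵢ + 2·Σσ_ij = 5.3238 + 2 × 1.4022 = 8.1282
α = (4/3)·(1 − 5.3238/8.1282) = 0.460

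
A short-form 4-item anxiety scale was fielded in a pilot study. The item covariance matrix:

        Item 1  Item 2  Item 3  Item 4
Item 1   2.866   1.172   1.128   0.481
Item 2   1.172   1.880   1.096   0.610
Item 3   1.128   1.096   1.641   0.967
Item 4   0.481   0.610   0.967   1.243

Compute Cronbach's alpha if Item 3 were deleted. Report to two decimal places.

Remaining items: Item 1, Item 2, Item 4 (k = 3).
Σσᵢ² = 2.866 + 1.880 + 1.243 = 5.989
Var(T) = 5.989 + 2 × 2.263 = 10.515
α (item deleted) = (3/2)·(1 − 5.989/10.515) = 0.65

Cronbach's alpha = 0.65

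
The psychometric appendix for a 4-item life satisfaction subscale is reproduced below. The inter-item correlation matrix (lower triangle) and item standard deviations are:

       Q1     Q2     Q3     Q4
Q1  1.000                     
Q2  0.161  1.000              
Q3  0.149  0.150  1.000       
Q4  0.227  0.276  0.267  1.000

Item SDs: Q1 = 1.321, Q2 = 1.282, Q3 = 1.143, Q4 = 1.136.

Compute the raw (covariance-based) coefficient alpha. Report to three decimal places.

Σσ²ᵢ = 1.321² + 1.282² + 1.143² + 1.136² = 5.9855
Covariances σ_ij = r_ij · s_i · s_j:
  σ(Q1,Q2) = 0.161 × 1.321 × 1.282 = 0.2727
  σ(Q1,Q3) = 0.149 × 1.321 × 1.143 = 0.2250
  σ(Q1,Q4) = 0.227 × 1.321 × 1.136 = 0.3406
  σ(Q2,Q3) = 0.150 × 1.282 × 1.143 = 0.2198
  σ(Q2,Q4) = 0.276 × 1.282 × 1.136 = 0.4020
  σ(Q3,Q4) = 0.267 × 1.143 × 1.136 = 0.3467
σ²_T = Σσ²ᵢ + 2·Σσ_ij = 5.9855 + 2 × 1.8068 = 9.5991
α = (4/3)·(1 − 5.9855/9.5991) = 0.502

coefficient alpha = 0.502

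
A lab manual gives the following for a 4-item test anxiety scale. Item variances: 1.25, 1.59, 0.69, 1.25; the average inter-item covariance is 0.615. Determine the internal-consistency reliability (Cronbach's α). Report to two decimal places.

sum of item variances = 1.25 + 1.59 + 0.69 + 1.25 = 4.78
Sum of the 6 distinct covariances = 6 × 0.615 = 3.690
total variance = sum of item variances + 2·Σcov = 4.78 + 2 × 3.690 = 12.160
α = (4/3)·(1 − 4.78/12.160) = 0.81

α = 0.81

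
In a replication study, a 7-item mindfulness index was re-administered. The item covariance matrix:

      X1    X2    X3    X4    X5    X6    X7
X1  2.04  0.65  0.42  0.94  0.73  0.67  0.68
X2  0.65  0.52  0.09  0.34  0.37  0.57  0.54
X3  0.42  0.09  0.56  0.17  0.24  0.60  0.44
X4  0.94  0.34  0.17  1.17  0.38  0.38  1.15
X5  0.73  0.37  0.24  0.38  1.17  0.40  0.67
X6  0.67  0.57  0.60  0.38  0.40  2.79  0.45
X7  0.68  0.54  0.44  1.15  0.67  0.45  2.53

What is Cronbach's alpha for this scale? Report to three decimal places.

ΣVar(i) = 2.04 + 0.52 + 0.56 + 1.17 + 1.17 + 2.79 + 2.53 = 10.78
Sum of off-diagonal covariances = 10.88
Var(T) = 10.78 + 2 × 10.88 = 32.54
α = (k/(k−1))·(1 − ΣVar(i)/Var(T)) = (7/6)·(1 − 10.78/32.54) = 0.780

α = 0.780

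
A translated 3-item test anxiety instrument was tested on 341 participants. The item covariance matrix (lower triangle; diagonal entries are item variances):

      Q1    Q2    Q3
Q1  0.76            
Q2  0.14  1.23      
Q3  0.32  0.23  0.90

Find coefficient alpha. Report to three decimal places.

α = 0.485

Σσ²ᵢ = 0.76 + 1.23 + 0.90 = 2.89
Σ_{i<j} σ_ij = 0.69
total variance = 2.89 + 2 × 0.69 = 4.27
α = (k/(k−1))·(1 − Σσ²ᵢ/total variance) = (3/2)·(1 − 2.89/4.27) = 0.485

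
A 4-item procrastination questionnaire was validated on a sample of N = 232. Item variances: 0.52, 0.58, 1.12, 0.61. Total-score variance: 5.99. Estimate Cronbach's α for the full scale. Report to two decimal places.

Σσᵢ² = 0.52 + 0.58 + 1.12 + 0.61 = 2.83
α = (k/(k−1))·(1 − Σσᵢ²/σ²_T) = (4/3)·(1 − 2.83/5.99) = 0.70

α = 0.70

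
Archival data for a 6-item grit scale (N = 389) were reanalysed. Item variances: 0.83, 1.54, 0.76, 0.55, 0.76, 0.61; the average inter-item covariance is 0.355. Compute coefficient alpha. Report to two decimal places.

Σσᵢ² = 0.83 + 1.54 + 0.76 + 0.55 + 0.76 + 0.61 = 5.05
Sum of the 15 distinct covariances = 15 × 0.355 = 5.325
σ²_T = Σσᵢ² + 2·Σcov = 5.05 + 2 × 5.325 = 15.700
α = (6/5)·(1 − 5.05/15.700) = 0.81

α = 0.81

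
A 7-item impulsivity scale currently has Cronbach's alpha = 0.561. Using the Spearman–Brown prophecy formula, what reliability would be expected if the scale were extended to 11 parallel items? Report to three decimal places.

Length factor m = 11/7 = 1.5714
α' = m·α / (1 + (m−1)·α)
   = 11/7 × 0.561 / (1 + (11/7 − 1) × 0.561)
   = 0.8816 / 1.3206 = 0.668

predicted reliability = 0.668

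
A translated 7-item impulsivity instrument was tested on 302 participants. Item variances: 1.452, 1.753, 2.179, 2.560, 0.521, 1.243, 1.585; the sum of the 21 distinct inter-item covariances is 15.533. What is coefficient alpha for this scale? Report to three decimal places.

Σσᵢ² = 1.452 + 1.753 + 2.179 + 2.560 + 0.521 + 1.243 + 1.585 = 11.293
Sum of distinct covariances = 15.533
total variance = Σσᵢ² + 2·Σcov = 11.293 + 2 × 15.533 = 42.359
α = (7/6)·(1 − 11.293/42.359) = 0.856

coefficient alpha = 0.856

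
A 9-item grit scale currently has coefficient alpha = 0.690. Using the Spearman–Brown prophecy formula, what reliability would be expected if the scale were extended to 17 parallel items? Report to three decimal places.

Length factor m = 17/9 = 1.8889
α' = m·α / (1 + (m−1)·α)
   = 17/9 × 0.690 / (1 + (17/9 − 1) × 0.690)
   = 1.3033 / 1.6133 = 0.808

predicted reliability = 0.808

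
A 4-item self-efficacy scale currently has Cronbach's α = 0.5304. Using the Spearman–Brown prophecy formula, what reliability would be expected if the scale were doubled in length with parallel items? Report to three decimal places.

Length factor m = 2
α' = m·α / (1 + (m−1)·α)
   = 2 × 0.5304 / (1 + (2 − 1) × 0.5304)
   = 1.0608 / 1.5304 = 0.693

predicted reliability = 0.693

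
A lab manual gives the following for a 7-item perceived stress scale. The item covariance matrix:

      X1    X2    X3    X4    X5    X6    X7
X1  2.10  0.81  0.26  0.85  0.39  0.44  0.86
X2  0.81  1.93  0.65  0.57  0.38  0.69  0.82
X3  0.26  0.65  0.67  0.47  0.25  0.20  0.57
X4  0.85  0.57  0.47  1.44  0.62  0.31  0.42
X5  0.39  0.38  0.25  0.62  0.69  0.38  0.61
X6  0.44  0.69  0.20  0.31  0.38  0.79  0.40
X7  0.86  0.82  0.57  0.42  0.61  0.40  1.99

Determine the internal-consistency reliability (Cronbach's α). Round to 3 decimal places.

α = 0.811

Σσ²ᵢ = 2.10 + 1.93 + 0.67 + 1.44 + 0.69 + 0.79 + 1.99 = 9.61
Sum of the distinct covariances = 10.95
Var(T) = 9.61 + 2 × 10.95 = 31.51
α = (k/(k−1))·(1 − Σσ²ᵢ/Var(T)) = (7/6)·(1 − 9.61/31.51) = 0.811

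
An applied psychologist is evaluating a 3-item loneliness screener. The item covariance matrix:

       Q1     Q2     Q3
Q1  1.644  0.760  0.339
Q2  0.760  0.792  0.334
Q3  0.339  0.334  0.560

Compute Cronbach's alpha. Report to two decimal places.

α = 0.73

Σσ²ᵢ = 1.644 + 0.792 + 0.560 = 2.996
Sum of off-diagonal covariances = 1.433
σ²_T = 2.996 + 2 × 1.433 = 5.862
α = (k/(k−1))·(1 − Σσ²ᵢ/σ²_T) = (3/2)·(1 − 2.996/5.862) = 0.73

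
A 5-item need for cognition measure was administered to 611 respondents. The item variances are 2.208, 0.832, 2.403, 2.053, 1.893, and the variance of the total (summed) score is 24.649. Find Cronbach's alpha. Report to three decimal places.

α = 0.774

Σσᵢ² = 2.208 + 0.832 + 2.403 + 2.053 + 1.893 = 9.389
α = (k/(k−1))·(1 − Σσᵢ²/Var(T)) = (5/4)·(1 − 9.389/24.649) = 0.774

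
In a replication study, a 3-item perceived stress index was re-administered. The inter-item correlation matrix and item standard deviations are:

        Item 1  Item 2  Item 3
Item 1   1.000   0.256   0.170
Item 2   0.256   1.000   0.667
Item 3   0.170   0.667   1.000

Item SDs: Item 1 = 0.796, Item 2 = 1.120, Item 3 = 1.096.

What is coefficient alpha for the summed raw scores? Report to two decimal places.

Σσ²ᵢ = 0.796² + 1.120² + 1.096² = 3.0892
Covariances σ_ij = r_ij · s_i · s_j:
  σ(Item 1,Item 2) = 0.256 × 0.796 × 1.120 = 0.2282
  σ(Item 1,Item 3) = 0.170 × 0.796 × 1.096 = 0.1483
  σ(Item 2,Item 3) = 0.667 × 1.120 × 1.096 = 0.8188
σ²_T = Σσ²ᵢ + 2·Σσ_ij = 3.0892 + 2 × 1.1953 = 5.4798
α = (3/2)·(1 − 3.0892/5.4798) = 0.65

coefficient alpha = 0.65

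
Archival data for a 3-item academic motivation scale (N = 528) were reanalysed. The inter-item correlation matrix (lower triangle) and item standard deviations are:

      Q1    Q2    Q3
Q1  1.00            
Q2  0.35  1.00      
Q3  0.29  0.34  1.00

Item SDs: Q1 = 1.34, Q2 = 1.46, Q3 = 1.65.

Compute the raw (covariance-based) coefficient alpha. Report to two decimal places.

Σσ²ᵢ = 1.34² + 1.46² + 1.65² = 6.6497
Covariances σ_ij = r_ij · s_i · s_j:
  σ(Q1,Q2) = 0.35 × 1.34 × 1.46 = 0.6847
  σ(Q1,Q3) = 0.29 × 1.34 × 1.65 = 0.6412
  σ(Q2,Q3) = 0.34 × 1.46 × 1.65 = 0.8191
σ²_T = Σσ²ᵢ + 2·Σσ_ij = 6.6497 + 2 × 2.1450 = 10.9397
α = (3/2)·(1 − 6.6497/10.9397) = 0.59

α = 0.59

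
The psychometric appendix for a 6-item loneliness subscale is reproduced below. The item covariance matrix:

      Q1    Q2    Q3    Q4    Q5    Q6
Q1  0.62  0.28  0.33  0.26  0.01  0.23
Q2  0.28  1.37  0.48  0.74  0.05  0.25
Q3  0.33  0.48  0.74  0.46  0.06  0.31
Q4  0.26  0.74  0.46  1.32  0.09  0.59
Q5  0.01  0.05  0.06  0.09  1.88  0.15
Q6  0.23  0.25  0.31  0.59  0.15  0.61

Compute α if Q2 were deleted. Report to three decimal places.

α = 0.613

Remaining items: Q1, Q3, Q4, Q5, Q6 (k = 5).
Σσᵢ² = 0.62 + 0.74 + 1.32 + 1.88 + 0.61 = 5.17
Var(T) = 5.17 + 2 × 2.49 = 10.15
α (item deleted) = (5/4)·(1 − 5.17/10.15) = 0.613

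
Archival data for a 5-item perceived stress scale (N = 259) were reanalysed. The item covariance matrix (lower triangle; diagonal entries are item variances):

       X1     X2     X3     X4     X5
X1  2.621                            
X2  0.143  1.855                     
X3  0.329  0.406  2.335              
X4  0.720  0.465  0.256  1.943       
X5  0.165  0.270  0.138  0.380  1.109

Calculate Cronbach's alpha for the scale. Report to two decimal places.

Σσ²ᵢ = 2.621 + 1.855 + 2.335 + 1.943 + 1.109 = 9.863
Sum of off-diagonal covariances = 3.272
total variance = 9.863 + 2 × 3.272 = 16.407
α = (k/(k−1))·(1 − Σσ²ᵢ/total variance) = (5/4)·(1 − 9.863/16.407) = 0.50

Cronbach's alpha = 0.50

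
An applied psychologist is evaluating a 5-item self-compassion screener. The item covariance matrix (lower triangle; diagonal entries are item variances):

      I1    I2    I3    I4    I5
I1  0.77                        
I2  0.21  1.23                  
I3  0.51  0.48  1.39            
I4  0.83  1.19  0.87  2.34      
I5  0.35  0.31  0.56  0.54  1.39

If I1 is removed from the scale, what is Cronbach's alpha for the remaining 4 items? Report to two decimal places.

Remaining items: I2, I3, I4, I5 (k = 4).
ΣVar(i) = 1.23 + 1.39 + 2.34 + 1.39 = 6.35
total variance = 6.35 + 2 × 3.95 = 14.25
α (item deleted) = (4/3)·(1 − 6.35/14.25) = 0.74

Cronbach's alpha = 0.74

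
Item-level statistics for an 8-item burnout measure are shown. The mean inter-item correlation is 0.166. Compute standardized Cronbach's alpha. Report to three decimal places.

standardized Cronbach's alpha = 0.614

Standardized α = k·r̄ / (1 + (k−1)·r̄) = 8 × 0.166 / (1 + 7 × 0.166)
  = 1.3280 / 2.1620 = 0.614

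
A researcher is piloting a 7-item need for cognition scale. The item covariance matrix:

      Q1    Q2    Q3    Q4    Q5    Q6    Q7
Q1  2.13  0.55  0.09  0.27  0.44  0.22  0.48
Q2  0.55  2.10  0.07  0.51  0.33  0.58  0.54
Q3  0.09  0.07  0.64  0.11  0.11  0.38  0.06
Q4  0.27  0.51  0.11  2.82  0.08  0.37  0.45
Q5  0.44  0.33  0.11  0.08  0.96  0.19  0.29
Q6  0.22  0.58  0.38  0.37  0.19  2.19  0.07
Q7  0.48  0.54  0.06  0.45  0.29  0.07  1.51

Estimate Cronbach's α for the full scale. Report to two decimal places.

ΣVar(i) = 2.13 + 2.10 + 0.64 + 2.82 + 0.96 + 2.19 + 1.51 = 12.35
Sum of the distinct covariances = 6.19
σ²_total = 12.35 + 2 × 6.19 = 24.73
α = (k/(k−1))·(1 − ΣVar(i)/σ²_total) = (7/6)·(1 − 12.35/24.73) = 0.58

Cronbach's α = 0.58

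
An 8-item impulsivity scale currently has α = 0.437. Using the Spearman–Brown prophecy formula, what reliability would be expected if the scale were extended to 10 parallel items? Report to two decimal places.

Length factor m = 10/8 = 1.2500
α' = m·α / (1 + (m−1)·α)
   = 10/8 × 0.437 / (1 + (10/8 − 1) × 0.437)
   = 0.5463 / 1.1093 = 0.49

predicted reliability = 0.49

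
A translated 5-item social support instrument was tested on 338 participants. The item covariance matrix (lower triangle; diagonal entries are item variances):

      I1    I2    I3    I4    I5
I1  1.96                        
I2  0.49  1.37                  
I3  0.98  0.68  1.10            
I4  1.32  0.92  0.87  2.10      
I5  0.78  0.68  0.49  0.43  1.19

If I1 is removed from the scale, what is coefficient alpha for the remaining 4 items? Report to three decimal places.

α = 0.781

Remaining items: I2, I3, I4, I5 (k = 4).
ΣVar(i) = 1.37 + 1.10 + 2.10 + 1.19 = 5.76
total variance = 5.76 + 2 × 4.07 = 13.90
α (item deleted) = (4/3)·(1 − 5.76/13.90) = 0.781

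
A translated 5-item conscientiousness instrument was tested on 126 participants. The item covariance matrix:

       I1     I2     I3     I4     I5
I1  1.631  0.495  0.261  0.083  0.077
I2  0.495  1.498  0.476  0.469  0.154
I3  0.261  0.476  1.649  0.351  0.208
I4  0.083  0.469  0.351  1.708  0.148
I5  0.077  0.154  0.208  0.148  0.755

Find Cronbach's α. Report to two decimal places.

Σσ²ᵢ = 1.631 + 1.498 + 1.649 + 1.708 + 0.755 = 7.241
Sum of the distinct covariances = 2.722
σ²_T = 7.241 + 2 × 2.722 = 12.685
α = (k/(k−1))·(1 − Σσ²ᵢ/σ²_T) = (5/4)·(1 − 7.241/12.685) = 0.54

Cronbach's α = 0.54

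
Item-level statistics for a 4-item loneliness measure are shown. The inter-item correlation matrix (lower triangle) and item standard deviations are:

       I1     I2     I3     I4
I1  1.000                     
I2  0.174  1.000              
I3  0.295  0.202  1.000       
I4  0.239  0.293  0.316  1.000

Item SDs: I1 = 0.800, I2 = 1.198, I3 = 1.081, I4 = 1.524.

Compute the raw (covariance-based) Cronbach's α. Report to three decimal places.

α = 0.562

Σσ²ᵢ = 0.800² + 1.198² + 1.081² + 1.524² = 5.5663
Covariances σ_ij = r_ij · s_i · s_j:
  σ(I1,I2) = 0.174 × 0.800 × 1.198 = 0.1668
  σ(I1,I3) = 0.295 × 0.800 × 1.081 = 0.2551
  σ(I1,I4) = 0.239 × 0.800 × 1.524 = 0.2914
  σ(I2,I3) = 0.202 × 1.198 × 1.081 = 0.2616
  σ(I2,I4) = 0.293 × 1.198 × 1.524 = 0.5349
  σ(I3,I4) = 0.316 × 1.081 × 1.524 = 0.5206
σ²_T = Σσ²ᵢ + 2·Σσ_ij = 5.5663 + 2 × 2.0304 = 9.6271
α = (4/3)·(1 − 5.5663/9.6271) = 0.562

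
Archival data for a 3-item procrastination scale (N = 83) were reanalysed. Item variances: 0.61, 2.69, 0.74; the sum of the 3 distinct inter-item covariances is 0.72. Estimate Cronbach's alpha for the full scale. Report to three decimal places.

Cronbach's alpha = 0.394

sum of item variances = 0.61 + 2.69 + 0.74 = 4.04
Sum of distinct covariances = 0.72
σ²_T = sum of item variances + 2·Σcov = 4.04 + 2 × 0.72 = 5.48
α = (3/2)·(1 − 4.04/5.48) = 0.394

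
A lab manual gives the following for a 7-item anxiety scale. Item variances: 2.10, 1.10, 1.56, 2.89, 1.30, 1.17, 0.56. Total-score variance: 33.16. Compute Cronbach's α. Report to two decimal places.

α = 0.79

Σσᵢ² = 2.10 + 1.10 + 1.56 + 2.89 + 1.30 + 1.17 + 0.56 = 10.68
α = (k/(k−1))·(1 − Σσᵢ²/Var(T)) = (7/6)·(1 − 10.68/33.16) = 0.79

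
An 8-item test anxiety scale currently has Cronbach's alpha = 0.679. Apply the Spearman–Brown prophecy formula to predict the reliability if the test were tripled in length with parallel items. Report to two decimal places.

Length factor m = 3
α' = m·α / (1 + (m−1)·α)
   = 3 × 0.679 / (1 + (3 − 1) × 0.679)
   = 2.0370 / 2.3580 = 0.86

predicted reliability = 0.86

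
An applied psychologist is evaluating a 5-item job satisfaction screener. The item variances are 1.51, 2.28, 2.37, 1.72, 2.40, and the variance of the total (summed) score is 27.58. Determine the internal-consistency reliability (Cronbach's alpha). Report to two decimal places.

Σσ²ᵢ = 1.51 + 2.28 + 2.37 + 1.72 + 2.40 = 10.28
α = (k/(k−1))·(1 − Σσ²ᵢ/σ²_T) = (5/4)·(1 − 10.28/27.58) = 0.78

α = 0.78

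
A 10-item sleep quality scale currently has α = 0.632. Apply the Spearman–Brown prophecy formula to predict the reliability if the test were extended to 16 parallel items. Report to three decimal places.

predicted reliability = 0.733

Length factor m = 16/10 = 1.6000
α' = m·α / (1 + (m−1)·α)
   = 16/10 × 0.632 / (1 + (16/10 − 1) × 0.632)
   = 1.0112 / 1.3792 = 0.733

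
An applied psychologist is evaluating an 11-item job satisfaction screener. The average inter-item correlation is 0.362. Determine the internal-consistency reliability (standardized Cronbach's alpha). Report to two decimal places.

Standardized α = k·r̄ / (1 + (k−1)·r̄) = 11 × 0.362 / (1 + 10 × 0.362)
  = 3.9820 / 4.6200 = 0.86

standardized Cronbach's alpha = 0.86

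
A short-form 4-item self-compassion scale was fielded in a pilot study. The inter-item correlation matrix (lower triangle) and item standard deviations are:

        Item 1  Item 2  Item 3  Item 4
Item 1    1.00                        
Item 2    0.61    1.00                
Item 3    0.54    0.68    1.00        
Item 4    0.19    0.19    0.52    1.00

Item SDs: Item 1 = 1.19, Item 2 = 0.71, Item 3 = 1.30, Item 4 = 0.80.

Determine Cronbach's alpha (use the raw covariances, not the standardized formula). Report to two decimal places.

α = 0.76

Σσ²ᵢ = 1.19² + 0.71² + 1.30² + 0.80² = 4.2502
Covariances σ_ij = r_ij · s_i · s_j:
  σ(Item 1,Item 2) = 0.61 × 1.19 × 0.71 = 0.5154
  σ(Item 1,Item 3) = 0.54 × 1.19 × 1.30 = 0.8354
  σ(Item 1,Item 4) = 0.19 × 1.19 × 0.80 = 0.1809
  σ(Item 2,Item 3) = 0.68 × 0.71 × 1.30 = 0.6276
  σ(Item 2,Item 4) = 0.19 × 0.71 × 0.80 = 0.1079
  σ(Item 3,Item 4) = 0.52 × 1.30 × 0.80 = 0.5408
σ²_T = Σσ²ᵢ + 2·Σσ_ij = 4.2502 + 2 × 2.8080 = 9.8662
α = (4/3)·(1 − 4.2502/9.8662) = 0.76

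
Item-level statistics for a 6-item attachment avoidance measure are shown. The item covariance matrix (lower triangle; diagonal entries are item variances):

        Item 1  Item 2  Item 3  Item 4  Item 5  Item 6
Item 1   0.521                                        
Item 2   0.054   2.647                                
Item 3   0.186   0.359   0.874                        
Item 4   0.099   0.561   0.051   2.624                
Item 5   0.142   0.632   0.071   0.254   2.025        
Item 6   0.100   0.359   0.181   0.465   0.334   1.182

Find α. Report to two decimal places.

sum of item variances = 0.521 + 2.647 + 0.874 + 2.624 + 2.025 + 1.182 = 9.873
Sum of off-diagonal covariances = 3.848
Var(T) = 9.873 + 2 × 3.848 = 17.569
α = (k/(k−1))·(1 − sum of item variances/Var(T)) = (6/5)·(1 − 9.873/17.569) = 0.53

α = 0.53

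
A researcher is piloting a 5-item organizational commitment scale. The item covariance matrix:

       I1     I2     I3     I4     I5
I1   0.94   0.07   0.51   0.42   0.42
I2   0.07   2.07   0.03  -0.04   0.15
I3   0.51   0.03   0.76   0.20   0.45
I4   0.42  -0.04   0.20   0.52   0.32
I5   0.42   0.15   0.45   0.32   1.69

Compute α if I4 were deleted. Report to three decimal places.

α = 0.498

Remaining items: I1, I2, I3, I5 (k = 4).
ΣVar(i) = 0.94 + 2.07 + 0.76 + 1.69 = 5.46
Var(T) = 5.46 + 2 × 1.63 = 8.72
α (item deleted) = (4/3)·(1 − 5.46/8.72) = 0.498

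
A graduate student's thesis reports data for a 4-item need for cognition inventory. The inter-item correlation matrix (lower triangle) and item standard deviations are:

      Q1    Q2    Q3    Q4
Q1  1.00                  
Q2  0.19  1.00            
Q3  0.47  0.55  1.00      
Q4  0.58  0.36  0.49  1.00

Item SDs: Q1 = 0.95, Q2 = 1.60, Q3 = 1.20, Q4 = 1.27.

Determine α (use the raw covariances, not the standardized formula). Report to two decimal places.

α = 0.74

Σσ²ᵢ = 0.95² + 1.60² + 1.20² + 1.27² = 6.5154
Covariances σ_ij = r_ij · s_i · s_j:
  σ(Q1,Q2) = 0.19 × 0.95 × 1.60 = 0.2888
  σ(Q1,Q3) = 0.47 × 0.95 × 1.20 = 0.5358
  σ(Q1,Q4) = 0.58 × 0.95 × 1.27 = 0.6998
  σ(Q2,Q3) = 0.55 × 1.60 × 1.20 = 1.0560
  σ(Q2,Q4) = 0.36 × 1.60 × 1.27 = 0.7315
  σ(Q3,Q4) = 0.49 × 1.20 × 1.27 = 0.7468
σ²_T = Σσ²ᵢ + 2·Σσ_ij = 6.5154 + 2 × 4.0587 = 14.6328
α = (4/3)·(1 − 6.5154/14.6328) = 0.74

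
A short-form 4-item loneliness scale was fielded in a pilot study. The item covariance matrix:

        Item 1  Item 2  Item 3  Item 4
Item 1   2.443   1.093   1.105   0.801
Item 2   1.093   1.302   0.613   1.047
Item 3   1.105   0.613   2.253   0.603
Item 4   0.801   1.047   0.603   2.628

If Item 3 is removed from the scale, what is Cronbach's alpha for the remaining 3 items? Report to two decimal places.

Cronbach's alpha = 0.72

Remaining items: Item 1, Item 2, Item 4 (k = 3).
sum of item variances = 2.443 + 1.302 + 2.628 = 6.373
σ²_T = 6.373 + 2 × 2.941 = 12.255
α (item deleted) = (3/2)·(1 − 6.373/12.255) = 0.72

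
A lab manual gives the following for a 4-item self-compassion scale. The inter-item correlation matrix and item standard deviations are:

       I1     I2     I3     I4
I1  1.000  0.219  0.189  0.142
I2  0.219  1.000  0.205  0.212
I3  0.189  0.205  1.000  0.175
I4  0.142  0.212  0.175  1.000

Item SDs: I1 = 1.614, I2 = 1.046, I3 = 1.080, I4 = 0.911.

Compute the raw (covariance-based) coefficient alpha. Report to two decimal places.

α = 0.46

Σσ²ᵢ = 1.614² + 1.046² + 1.080² + 0.911² = 5.6954
Covariances σ_ij = r_ij · s_i · s_j:
  σ(I1,I2) = 0.219 × 1.614 × 1.046 = 0.3697
  σ(I1,I3) = 0.189 × 1.614 × 1.080 = 0.3294
  σ(I1,I4) = 0.142 × 1.614 × 0.911 = 0.2088
  σ(I2,I3) = 0.205 × 1.046 × 1.080 = 0.2316
  σ(I2,I4) = 0.212 × 1.046 × 0.911 = 0.2020
  σ(I3,I4) = 0.175 × 1.080 × 0.911 = 0.1722
σ²_T = Σσ²ᵢ + 2·Σσ_ij = 5.6954 + 2 × 1.5137 = 8.7228
α = (4/3)·(1 − 5.6954/8.7228) = 0.46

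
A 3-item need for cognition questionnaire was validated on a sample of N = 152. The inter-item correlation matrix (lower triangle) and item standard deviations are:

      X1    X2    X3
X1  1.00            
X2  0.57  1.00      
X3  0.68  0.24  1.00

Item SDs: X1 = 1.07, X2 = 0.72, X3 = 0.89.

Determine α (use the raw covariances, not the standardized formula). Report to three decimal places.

Σσ²ᵢ = 1.07² + 0.72² + 0.89² = 2.4554
Covariances σ_ij = r_ij · s_i · s_j:
  σ(X1,X2) = 0.57 × 1.07 × 0.72 = 0.4391
  σ(X1,X3) = 0.68 × 1.07 × 0.89 = 0.6476
  σ(X2,X3) = 0.24 × 0.72 × 0.89 = 0.1538
σ²_T = Σσ²ᵢ + 2·Σσ_ij = 2.4554 + 2 × 1.2405 = 4.9364
α = (3/2)·(1 − 2.4554/4.9364) = 0.754

α = 0.754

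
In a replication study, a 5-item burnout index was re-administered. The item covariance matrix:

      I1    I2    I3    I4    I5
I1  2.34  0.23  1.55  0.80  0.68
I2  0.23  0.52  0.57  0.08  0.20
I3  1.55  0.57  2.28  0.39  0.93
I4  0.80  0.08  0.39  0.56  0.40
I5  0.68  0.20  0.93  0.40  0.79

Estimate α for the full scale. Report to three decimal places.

ΣVar(i) = 2.34 + 0.52 + 2.28 + 0.56 + 0.79 = 6.49
Σ_{i<j} σ_ij = 5.83
σ²_total = 6.49 + 2 × 5.83 = 18.15
α = (k/(k−1))·(1 − ΣVar(i)/σ²_total) = (5/4)·(1 − 6.49/18.15) = 0.803

α = 0.803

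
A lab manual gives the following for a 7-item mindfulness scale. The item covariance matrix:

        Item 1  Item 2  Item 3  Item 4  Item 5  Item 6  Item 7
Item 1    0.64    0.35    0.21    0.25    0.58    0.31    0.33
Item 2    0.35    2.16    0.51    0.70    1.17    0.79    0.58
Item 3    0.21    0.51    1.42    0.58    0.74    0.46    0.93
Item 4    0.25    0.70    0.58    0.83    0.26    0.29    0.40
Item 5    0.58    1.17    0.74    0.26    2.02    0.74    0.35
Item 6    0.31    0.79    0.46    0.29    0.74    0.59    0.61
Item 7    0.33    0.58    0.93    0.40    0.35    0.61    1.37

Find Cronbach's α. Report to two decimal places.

ΣVar(i) = 0.64 + 2.16 + 1.42 + 0.83 + 2.02 + 0.59 + 1.37 = 9.03
Σ_{i<j} σ_ij = 11.14
σ²_T = 9.03 + 2 × 11.14 = 31.31
α = (k/(k−1))·(1 − ΣVar(i)/σ²_T) = (7/6)·(1 − 9.03/31.31) = 0.83

α = 0.83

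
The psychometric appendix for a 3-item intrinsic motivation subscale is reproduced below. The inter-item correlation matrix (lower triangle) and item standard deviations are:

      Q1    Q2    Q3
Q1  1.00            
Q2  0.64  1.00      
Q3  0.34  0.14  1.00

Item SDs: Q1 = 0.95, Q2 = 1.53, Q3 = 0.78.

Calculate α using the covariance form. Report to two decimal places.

Σσ²ᵢ = 0.95² + 1.53² + 0.78² = 3.8518
Covariances σ_ij = r_ij · s_i · s_j:
  σ(Q1,Q2) = 0.64 × 0.95 × 1.53 = 0.9302
  σ(Q1,Q3) = 0.34 × 0.95 × 0.78 = 0.2519
  σ(Q2,Q3) = 0.14 × 1.53 × 0.78 = 0.1671
σ²_T = Σσ²ᵢ + 2·Σσ_ij = 3.8518 + 2 × 1.3492 = 6.5502
α = (3/2)·(1 − 3.8518/6.5502) = 0.62

α = 0.62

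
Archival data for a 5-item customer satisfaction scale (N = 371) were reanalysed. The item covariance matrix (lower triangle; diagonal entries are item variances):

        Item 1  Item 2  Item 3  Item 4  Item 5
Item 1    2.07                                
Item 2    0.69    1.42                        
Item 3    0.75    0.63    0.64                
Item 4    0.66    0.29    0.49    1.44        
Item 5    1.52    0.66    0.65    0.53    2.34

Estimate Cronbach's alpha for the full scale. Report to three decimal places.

α = 0.793

sum of item variances = 2.07 + 1.42 + 0.64 + 1.44 + 2.34 = 7.91
Sum of off-diagonal covariances = 6.87
σ²_total = 7.91 + 2 × 6.87 = 21.65
α = (k/(k−1))·(1 − sum of item variances/σ²_total) = (5/4)·(1 − 7.91/21.65) = 0.793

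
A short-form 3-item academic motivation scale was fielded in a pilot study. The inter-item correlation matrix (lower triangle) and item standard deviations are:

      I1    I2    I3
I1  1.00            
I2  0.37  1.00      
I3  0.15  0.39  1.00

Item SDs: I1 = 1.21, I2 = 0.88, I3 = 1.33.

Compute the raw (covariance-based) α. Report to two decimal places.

Σσ²ᵢ = 1.21² + 0.88² + 1.33² = 4.0074
Covariances σ_ij = r_ij · s_i · s_j:
  σ(I1,I2) = 0.37 × 1.21 × 0.88 = 0.3940
  σ(I1,I3) = 0.15 × 1.21 × 1.33 = 0.2414
  σ(I2,I3) = 0.39 × 0.88 × 1.33 = 0.4565
σ²_T = Σσ²ᵢ + 2·Σσ_ij = 4.0074 + 2 × 1.0919 = 6.1912
α = (3/2)·(1 − 4.0074/6.1912) = 0.53

α = 0.53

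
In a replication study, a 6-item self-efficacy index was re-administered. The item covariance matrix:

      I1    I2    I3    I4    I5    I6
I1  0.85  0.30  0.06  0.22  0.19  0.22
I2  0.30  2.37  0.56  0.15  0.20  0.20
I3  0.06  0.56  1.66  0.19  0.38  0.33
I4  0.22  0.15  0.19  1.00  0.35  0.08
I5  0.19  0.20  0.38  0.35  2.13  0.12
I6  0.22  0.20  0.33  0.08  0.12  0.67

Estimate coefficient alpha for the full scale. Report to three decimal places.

α = 0.540

ΣVar(i) = 0.85 + 2.37 + 1.66 + 1.00 + 2.13 + 0.67 = 8.68
Sum of the distinct covariances = 3.55
Var(T) = 8.68 + 2 × 3.55 = 15.78
α = (k/(k−1))·(1 − ΣVar(i)/Var(T)) = (6/5)·(1 − 8.68/15.78) = 0.540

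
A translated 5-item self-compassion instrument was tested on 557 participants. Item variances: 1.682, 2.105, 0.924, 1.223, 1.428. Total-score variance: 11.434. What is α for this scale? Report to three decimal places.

Σσᵢ² = 1.682 + 2.105 + 0.924 + 1.223 + 1.428 = 7.362
α = (k/(k−1))·(1 − Σσᵢ²/σ²_total) = (5/4)·(1 − 7.362/11.434) = 0.445

α = 0.445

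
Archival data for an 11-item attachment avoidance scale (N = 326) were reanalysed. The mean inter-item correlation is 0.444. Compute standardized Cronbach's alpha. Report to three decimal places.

α = 0.898

Standardized α = k·r̄ / (1 + (k−1)·r̄) = 11 × 0.444 / (1 + 10 × 0.444)
  = 4.8840 / 5.4400 = 0.898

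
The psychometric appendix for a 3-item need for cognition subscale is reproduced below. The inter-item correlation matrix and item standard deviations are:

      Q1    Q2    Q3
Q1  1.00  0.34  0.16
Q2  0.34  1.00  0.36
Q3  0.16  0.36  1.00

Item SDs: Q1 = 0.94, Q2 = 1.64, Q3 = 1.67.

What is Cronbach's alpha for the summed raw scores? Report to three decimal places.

Cronbach's alpha = 0.535

Σσ²ᵢ = 0.94² + 1.64² + 1.67² = 6.3621
Covariances σ_ij = r_ij · s_i · s_j:
  σ(Q1,Q2) = 0.34 × 0.94 × 1.64 = 0.5241
  σ(Q1,Q3) = 0.16 × 0.94 × 1.67 = 0.2512
  σ(Q2,Q3) = 0.36 × 1.64 × 1.67 = 0.9860
σ²_T = Σσ²ᵢ + 2·Σσ_ij = 6.3621 + 2 × 1.7613 = 9.8847
α = (3/2)·(1 − 6.3621/9.8847) = 0.535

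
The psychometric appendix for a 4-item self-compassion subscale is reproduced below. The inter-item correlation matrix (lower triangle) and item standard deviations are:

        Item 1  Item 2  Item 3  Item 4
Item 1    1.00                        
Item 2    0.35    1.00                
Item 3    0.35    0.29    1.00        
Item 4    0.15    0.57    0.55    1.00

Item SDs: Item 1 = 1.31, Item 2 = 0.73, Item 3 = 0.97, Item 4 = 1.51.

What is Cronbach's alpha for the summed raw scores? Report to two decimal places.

Σσ²ᵢ = 1.31² + 0.73² + 0.97² + 1.51² = 5.4700
Covariances σ_ij = r_ij · s_i · s_j:
  σ(Item 1,Item 2) = 0.35 × 1.31 × 0.73 = 0.3347
  σ(Item 1,Item 3) = 0.35 × 1.31 × 0.97 = 0.4447
  σ(Item 1,Item 4) = 0.15 × 1.31 × 1.51 = 0.2967
  σ(Item 2,Item 3) = 0.29 × 0.73 × 0.97 = 0.2053
  σ(Item 2,Item 4) = 0.57 × 0.73 × 1.51 = 0.6283
  σ(Item 3,Item 4) = 0.55 × 0.97 × 1.51 = 0.8056
σ²_T = Σσ²ᵢ + 2·Σσ_ij = 5.4700 + 2 × 2.7153 = 10.9006
α = (4/3)·(1 − 5.4700/10.9006) = 0.66

α = 0.66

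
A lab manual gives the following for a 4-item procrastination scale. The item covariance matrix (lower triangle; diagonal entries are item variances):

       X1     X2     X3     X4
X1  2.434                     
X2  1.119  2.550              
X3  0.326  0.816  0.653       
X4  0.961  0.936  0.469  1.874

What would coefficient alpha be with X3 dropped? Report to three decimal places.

α = 0.702

Remaining items: X1, X2, X4 (k = 3).
ΣVar(i) = 2.434 + 2.550 + 1.874 = 6.858
total variance = 6.858 + 2 × 3.016 = 12.890
α (item deleted) = (3/2)·(1 − 6.858/12.890) = 0.702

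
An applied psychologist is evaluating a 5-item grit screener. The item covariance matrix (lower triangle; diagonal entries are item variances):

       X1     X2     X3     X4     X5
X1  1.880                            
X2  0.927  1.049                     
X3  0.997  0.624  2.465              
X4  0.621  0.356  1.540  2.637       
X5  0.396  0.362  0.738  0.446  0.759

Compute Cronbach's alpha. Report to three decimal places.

Σσ²ᵢ = 1.880 + 1.049 + 2.465 + 2.637 + 0.759 = 8.790
Σ_{i<j} σ_ij = 7.007
Var(T) = 8.790 + 2 × 7.007 = 22.804
α = (k/(k−1))·(1 − Σσ²ᵢ/Var(T)) = (5/4)·(1 − 8.790/22.804) = 0.768

α = 0.768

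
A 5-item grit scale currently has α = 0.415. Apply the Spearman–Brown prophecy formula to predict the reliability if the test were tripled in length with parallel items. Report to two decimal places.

Length factor m = 3
α' = m·α / (1 + (m−1)·α)
   = 3 × 0.415 / (1 + (3 − 1) × 0.415)
   = 1.2450 / 1.8300 = 0.68

predicted reliability = 0.68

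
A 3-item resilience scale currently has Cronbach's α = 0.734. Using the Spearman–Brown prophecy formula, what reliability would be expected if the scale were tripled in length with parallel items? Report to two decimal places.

predicted reliability = 0.89

Length factor m = 3
α' = m·α / (1 + (m−1)·α)
   = 3 × 0.734 / (1 + (3 − 1) × 0.734)
   = 2.2020 / 2.4680 = 0.89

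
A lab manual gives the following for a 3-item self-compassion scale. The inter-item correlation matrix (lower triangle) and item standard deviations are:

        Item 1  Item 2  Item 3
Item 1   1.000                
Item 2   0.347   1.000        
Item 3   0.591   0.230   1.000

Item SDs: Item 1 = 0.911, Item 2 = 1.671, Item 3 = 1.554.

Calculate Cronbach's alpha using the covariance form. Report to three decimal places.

Σσ²ᵢ = 0.911² + 1.671² + 1.554² = 6.0371
Covariances σ_ij = r_ij · s_i · s_j:
  σ(Item 1,Item 2) = 0.347 × 0.911 × 1.671 = 0.5282
  σ(Item 1,Item 3) = 0.591 × 0.911 × 1.554 = 0.8367
  σ(Item 2,Item 3) = 0.230 × 1.671 × 1.554 = 0.5972
σ²_T = Σσ²ᵢ + 2·Σσ_ij = 6.0371 + 2 × 1.9621 = 9.9613
α = (3/2)·(1 − 6.0371/9.9613) = 0.591

α = 0.591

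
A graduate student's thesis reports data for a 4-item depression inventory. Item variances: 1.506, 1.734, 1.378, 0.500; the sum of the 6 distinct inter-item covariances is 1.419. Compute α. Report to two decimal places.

sum of item variances = 1.506 + 1.734 + 1.378 + 0.500 = 5.118
Sum of distinct covariances = 1.419
total variance = sum of item variances + 2·Σcov = 5.118 + 2 × 1.419 = 7.956
α = (4/3)·(1 − 5.118/7.956) = 0.48

α = 0.48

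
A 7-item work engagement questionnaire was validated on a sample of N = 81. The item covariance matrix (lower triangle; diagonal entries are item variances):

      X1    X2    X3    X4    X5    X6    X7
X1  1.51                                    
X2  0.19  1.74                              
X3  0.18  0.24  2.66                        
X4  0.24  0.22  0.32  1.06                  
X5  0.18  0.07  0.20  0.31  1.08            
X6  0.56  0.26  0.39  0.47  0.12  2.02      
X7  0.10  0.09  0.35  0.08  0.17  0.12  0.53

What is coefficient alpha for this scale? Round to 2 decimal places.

Σσ²ᵢ = 1.51 + 1.74 + 2.66 + 1.06 + 1.08 + 2.02 + 0.53 = 10.60
Σ_{i<j} σ_ij = 4.86
σ²_T = 10.60 + 2 × 4.86 = 20.32
α = (k/(k−1))·(1 − Σσ²ᵢ/σ²_T) = (7/6)·(1 − 10.60/20.32) = 0.56

α = 0.56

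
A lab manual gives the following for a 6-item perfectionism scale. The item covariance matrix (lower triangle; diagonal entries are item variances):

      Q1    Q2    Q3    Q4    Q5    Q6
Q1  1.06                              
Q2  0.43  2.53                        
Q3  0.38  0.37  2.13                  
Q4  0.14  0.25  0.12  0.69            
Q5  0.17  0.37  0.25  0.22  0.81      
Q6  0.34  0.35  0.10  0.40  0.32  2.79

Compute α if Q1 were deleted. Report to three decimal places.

Remaining items: Q2, Q3, Q4, Q5, Q6 (k = 5).
Σσᵢ² = 2.53 + 2.13 + 0.69 + 0.81 + 2.79 = 8.95
total variance = 8.95 + 2 × 2.75 = 14.45
α (item deleted) = (5/4)·(1 − 8.95/14.45) = 0.476

α = 0.476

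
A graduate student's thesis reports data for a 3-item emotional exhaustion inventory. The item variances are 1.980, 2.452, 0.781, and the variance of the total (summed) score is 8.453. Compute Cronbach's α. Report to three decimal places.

sum of item variances = 1.980 + 2.452 + 0.781 = 5.213
α = (k/(k−1))·(1 − sum of item variances/total variance) = (3/2)·(1 − 5.213/8.453) = 0.575

α = 0.575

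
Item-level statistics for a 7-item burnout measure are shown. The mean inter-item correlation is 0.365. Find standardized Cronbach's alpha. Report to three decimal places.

Standardized α = k·r̄ / (1 + (k−1)·r̄) = 7 × 0.365 / (1 + 6 × 0.365)
  = 2.5550 / 3.1900 = 0.801

standardized Cronbach's alpha = 0.801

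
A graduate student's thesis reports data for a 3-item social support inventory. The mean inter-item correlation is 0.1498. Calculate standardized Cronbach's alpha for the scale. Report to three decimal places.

α = 0.346

Standardized α = k·r̄ / (1 + (k−1)·r̄) = 3 × 0.1498 / (1 + 2 × 0.1498)
  = 0.4494 / 1.2996 = 0.346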